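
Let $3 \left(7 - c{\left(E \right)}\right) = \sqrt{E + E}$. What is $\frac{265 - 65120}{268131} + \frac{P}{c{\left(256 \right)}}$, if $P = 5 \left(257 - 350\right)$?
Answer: $\frac{7850292940}{19037301} + \frac{22320 \sqrt{2}}{71} \approx 856.94$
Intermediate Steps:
$P = -465$ ($P = 5 \left(-93\right) = -465$)
$c{\left(E \right)} = 7 - \frac{\sqrt{2} \sqrt{E}}{3}$ ($c{\left(E \right)} = 7 - \frac{\sqrt{E + E}}{3} = 7 - \frac{\sqrt{2 E}}{3} = 7 - \frac{\sqrt{2} \sqrt{E}}{3}$)
$\frac{265 - 65120}{268131} + \frac{P}{c{\left(256 \right)}} = \frac{265 - 65120}{268131} - \frac{465}{7 - \frac{\sqrt{2} \sqrt{256}}{3}} = \left(265 - 65120\right) \frac{1}{268131} - \frac{465}{7 - \frac{1}{3} \sqrt{2} \cdot 16} = \left(-64855\right) \frac{1}{268131} - \frac{465}{7 - \frac{16 \sqrt{2}}{3}} = - \frac{64855}{268131} - \frac{465}{7 - \frac{16 \sqrt{2}}{3}}$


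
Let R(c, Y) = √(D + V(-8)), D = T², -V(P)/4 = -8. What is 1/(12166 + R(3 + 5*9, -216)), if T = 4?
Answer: 6083/74005754 - √3/37002877 ≈ 8.2150e-5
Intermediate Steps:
V(P) = 32 (V(P) = -4*(-8) = 32)
D = 16 (D = 4² = 16)
R(c, Y) = 4*√3 (R(c, Y) = √(16 + 32) = √48 = 4*√3)
1/(12166 + R(3 + 5*9, -216)) = 1/(12166 + 4*√3)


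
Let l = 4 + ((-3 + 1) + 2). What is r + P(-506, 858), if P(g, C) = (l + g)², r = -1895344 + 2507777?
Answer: 864437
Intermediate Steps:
l = 4 (l = 4 + (-2 + 2) = 4 + 0 = 4)
r = 612433
P(g, C) = (4 + g)²
r + P(-506, 858) = 612433 + (4 - 506)² = 612433 + (-502)² = 612433 + 252004 = 864437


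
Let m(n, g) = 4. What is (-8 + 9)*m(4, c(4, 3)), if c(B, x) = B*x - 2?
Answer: 4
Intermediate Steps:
c(B, x) = -2 + B*x
(-8 + 9)*m(4, c(4, 3)) = (-8 + 9)*4 = 1*4 = 4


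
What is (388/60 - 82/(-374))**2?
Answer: 351712516/7868025 ≈ 44.701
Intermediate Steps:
(388/60 - 82/(-374))**2 = (388*(1/60) - 82*(-1/374))**2 = (97/15 + 41/187)**2 = (18754/2805)**2 = 351712516/7868025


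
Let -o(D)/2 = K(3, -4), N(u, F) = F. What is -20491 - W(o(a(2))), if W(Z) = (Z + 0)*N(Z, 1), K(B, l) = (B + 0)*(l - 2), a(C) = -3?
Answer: -20527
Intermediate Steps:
K(B, l) = B*(-2 + l)
o(D) = 36 (o(D) = -6*(-2 - 4) = -6*(-6) = -2*(-18) = 36)
W(Z) = Z (W(Z) = (Z + 0)*1 = Z*1 = Z)
-20491 - W(o(a(2))) = -20491 - 1*36 = -20491 - 36 = -20527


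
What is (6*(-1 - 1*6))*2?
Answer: -84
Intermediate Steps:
(6*(-1 - 1*6))*2 = (6*(-1 - 6))*2 = (6*(-7))*2 = -42*2 = -84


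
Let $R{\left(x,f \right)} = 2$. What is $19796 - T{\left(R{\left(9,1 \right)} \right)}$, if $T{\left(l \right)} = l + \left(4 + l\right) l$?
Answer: $19782$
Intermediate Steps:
$T{\left(l \right)} = l + l \left(4 + l\right)$
$19796 - T{\left(R{\left(9,1 \right)} \right)} = 19796 - 2 \left(5 + 2\right) = 19796 - 2 \cdot 7 = 19796 - 14 = 19782$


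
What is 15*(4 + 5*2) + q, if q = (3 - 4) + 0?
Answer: 209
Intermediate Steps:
q = -1 (q = -1 + 0 = -1)
15*(4 + 5*2) + q = 15*(4 + 5*2) - 1 = 15*(4 + 10) - 1 = 15*14 - 1 = 210 - 1 = 209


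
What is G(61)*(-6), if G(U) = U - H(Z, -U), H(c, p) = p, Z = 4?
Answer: -732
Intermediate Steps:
G(U) = 2*U (G(U) = U - (-1)*U = U + U = 2*U)
G(61)*(-6) = (2*61)*(-6) = 122*(-6) = -732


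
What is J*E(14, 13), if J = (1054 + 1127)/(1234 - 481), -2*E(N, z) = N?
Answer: -5089/251 ≈ -20.275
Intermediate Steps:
E(N, z) = -N/2
J = 727/251 (J = 2181/753 = 2181*(1/753) = 727/251 ≈ 2.8964)
J*E(14, 13) = 727*(-½*14)/251 = (727/251)*(-7) = -5089/251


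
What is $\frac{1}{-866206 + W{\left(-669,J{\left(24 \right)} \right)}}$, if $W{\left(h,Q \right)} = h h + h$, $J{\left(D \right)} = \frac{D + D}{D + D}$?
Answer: $- \frac{1}{419314} \approx -2.3848 \cdot 10^{-6}$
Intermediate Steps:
$J{\left(D \right)} = 1$ ($J{\left(D \right)} = \frac{2 D}{2 D} = 2 D \frac{1}{2 D} = 1$)
$W{\left(h,Q \right)} = h + h^{2}$ ($W{\left(h,Q \right)} = h^{2} + h = h + h^{2}$)
$\frac{1}{-866206 + W{\left(-669,J{\left(24 \right)} \right)}} = \frac{1}{-866206 - 669 \left(1 - 669\right)} = \frac{1}{-866206 - -446892} = \frac{1}{-866206 + 446892} = \frac{1}{-419314} = - \frac{1}{419314}$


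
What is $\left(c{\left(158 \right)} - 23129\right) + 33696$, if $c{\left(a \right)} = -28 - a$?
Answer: $10381$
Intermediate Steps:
$\left(c{\left(158 \right)} - 23129\right) + 33696 = \left(\left(-28 - 158\right) - 23129\right) + 33696 = \left(-186 - 23129\right) + 33696 = -23315 + 33696 = 10381$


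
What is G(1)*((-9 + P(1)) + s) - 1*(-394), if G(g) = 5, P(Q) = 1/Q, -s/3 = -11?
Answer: 519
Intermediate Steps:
s = 33 (s = -3*(-11) = 33)
G(1)*((-9 + P(1)) + s) - 1*(-394) = 5*((-9 + 1/1) + 33) - 1*(-394) = 5*((-9 + 1) + 33) + 394 = 5*(-8 + 33) + 394 = 5*25 + 394 = 125 + 394 = 519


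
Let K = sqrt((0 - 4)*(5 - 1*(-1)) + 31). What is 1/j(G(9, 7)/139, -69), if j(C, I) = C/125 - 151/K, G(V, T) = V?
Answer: -1094625/6883408140058 - 45585484375*sqrt(7)/6883408140058 ≈ -0.017522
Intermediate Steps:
K = sqrt(7) (K = sqrt(-4*(5 + 1) + 31) = sqrt(-4*6 + 31) = sqrt(-24 + 31) = sqrt(7) ≈ 2.6458)
j(C, I) = -151*sqrt(7)/7 + C/125 (j(C, I) = C/125 - 151*sqrt(7)/7 = -151*sqrt(7)/7 + C/125)
1/j(G(9, 7)/139, -69) = 1/(-151*sqrt(7)/7 + (9/139)/125) = 1/(-151*sqrt(7)/7 + (9*(1/139))/125) = 1/(-151*sqrt(7)/7 + (1/125)*(9/139)) = 1/(-151*sqrt(7)/7 + 9/17375) = 1/(9/17375 - 151*sqrt(7)/7)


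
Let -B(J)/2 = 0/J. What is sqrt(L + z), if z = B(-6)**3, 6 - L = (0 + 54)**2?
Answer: I*sqrt(2910) ≈ 53.944*I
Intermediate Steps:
B(J) = 0 (B(J) = -0/J = -2*0 = 0)
L = -2910 (L = 6 - (0 + 54)**2 = 6 - 1*54**2 = 6 - 1*2916 = 6 - 2916 = -2910)
z = 0 (z = 0**3 = 0)
sqrt(L + z) = sqrt(-2910 + 0) = sqrt(-2910) = I*sqrt(2910)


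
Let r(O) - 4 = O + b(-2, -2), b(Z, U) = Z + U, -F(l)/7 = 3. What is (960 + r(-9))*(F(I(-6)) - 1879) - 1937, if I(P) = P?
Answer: -1808837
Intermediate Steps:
F(l) = -21 (F(l) = -7*3 = -21)
b(Z, U) = U + Z
r(O) = O (r(O) = 4 + (O + (-2 - 2)) = 4 + (O - 4) = 4 + (-4 + O) = O)
(960 + r(-9))*(F(I(-6)) - 1879) - 1937 = (960 - 9)*(-21 - 1879) - 1937 = 951*(-1900) - 1937 = -1806900 - 1937 = -1808837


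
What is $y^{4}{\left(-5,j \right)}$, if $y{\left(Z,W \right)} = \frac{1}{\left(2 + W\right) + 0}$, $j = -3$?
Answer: $1$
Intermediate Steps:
$y{\left(Z,W \right)} = \frac{1}{2 + W}$
$y^{4}{\left(-5,j \right)} = \left(\frac{1}{2 - 3}\right)^{4} = \left(\frac{1}{-1}\right)^{4} = \left(-1\right)^{4} = 1$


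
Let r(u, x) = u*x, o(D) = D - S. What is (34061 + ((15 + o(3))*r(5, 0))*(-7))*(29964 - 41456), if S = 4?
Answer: -391429012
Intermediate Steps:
o(D) = -4 + D (o(D) = D - 1*4 = D - 4 = -4 + D)
(34061 + ((15 + o(3))*r(5, 0))*(-7))*(29964 - 41456) = (34061 + ((15 + (-4 + 3))*(5*0))*(-7))*(29964 - 41456) = (34061 + ((15 - 1)*0)*(-7))*(-11492) = (34061 + (14*0)*(-7))*(-11492) = (34061 + 0*(-7))*(-11492) = (34061 + 0)*(-11492) = 34061*(-11492) = -391429012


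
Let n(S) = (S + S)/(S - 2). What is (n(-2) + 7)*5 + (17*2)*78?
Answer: 2692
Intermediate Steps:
n(S) = 2*S/(-2 + S) (n(S) = (2*S)/(-2 + S) = 2*S/(-2 + S))
(n(-2) + 7)*5 + (17*2)*78 = (2*(-2)/(-2 - 2) + 7)*5 + (17*2)*78 = (2*(-2)/(-4) + 7)*5 + 34*78 = (2*(-2)*(-1/4) + 7)*5 + 2652 = (1 + 7)*5 + 2652 = 8*5 + 2652 = 40 + 2652 = 2692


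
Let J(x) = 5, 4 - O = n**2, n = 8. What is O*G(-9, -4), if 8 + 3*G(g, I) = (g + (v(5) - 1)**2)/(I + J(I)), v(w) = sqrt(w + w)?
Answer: 120 + 40*sqrt(10) ≈ 246.49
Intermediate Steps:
O = -60 (O = 4 - 1*8**2 = 4 - 1*64 = 4 - 64 = -60)
v(w) = sqrt(2)*sqrt(w) (v(w) = sqrt(2*w) = sqrt(2)*sqrt(w))
G(g, I) = -8/3 + (g + (-1 + sqrt(10))**2)/(3*(5 + I)) (G(g, I) = -8/3 + ((g + (sqrt(2)*sqrt(5) - 1)**2)/(I + 5))/3 = -8/3 + ((g + (sqrt(10) - 1)**2)/(5 + I))/3 = -8/3 + ((g + (-1 + sqrt(10))**2)/(5 + I))/3 = -8/3 + (g + (-1 + sqrt(10))**2)/(3*(5 + I)))
O*G(-9, -4) = -20*(-29 - 9 - 8*(-4) - 2*sqrt(10))/(5 - 4) = -20*(-29 - 9 + 32 - 2*sqrt(10))/1 = -20*(-6 - 2*sqrt(10)) = -60*(-2 - 2*sqrt(10)/3) = 120 + 40*sqrt(10)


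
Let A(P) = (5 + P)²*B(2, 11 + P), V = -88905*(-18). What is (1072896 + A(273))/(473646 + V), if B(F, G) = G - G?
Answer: 22352/43207 ≈ 0.51732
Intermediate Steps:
V = 1600290
B(F, G) = 0
A(P) = 0 (A(P) = (5 + P)²*0 = 0)
(1072896 + A(273))/(473646 + V) = (1072896 + 0)/(473646 + 1600290) = 1072896/2073936 = 1072896*(1/2073936) = 22352/43207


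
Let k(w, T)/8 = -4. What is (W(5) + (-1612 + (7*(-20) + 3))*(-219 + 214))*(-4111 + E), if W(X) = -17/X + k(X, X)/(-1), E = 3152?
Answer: -42069412/5 ≈ -8.4139e+6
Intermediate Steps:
k(w, T) = -32 (k(w, T) = 8*(-4) = -32)
W(X) = 32 - 17/X (W(X) = -17/X - 32/(-1) = -17/X - 32*(-1) = -17/X + 32 = 32 - 17/X)
(W(5) + (-1612 + (7*(-20) + 3))*(-219 + 214))*(-4111 + E) = ((32 - 17/5) + (-1612 + (7*(-20) + 3))*(-219 + 214))*(-4111 + 3152) = ((32 - 17*⅕) + (-1612 + (-140 + 3))*(-5))*(-959) = ((32 - 17/5) + (-1612 - 137)*(-5))*(-959) = (143/5 - 1749*(-5))*(-959) = (143/5 + 8745)*(-959) = (43868/5)*(-959) = -42069412/5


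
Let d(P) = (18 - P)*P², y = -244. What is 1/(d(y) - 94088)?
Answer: 1/15504344 ≈ 6.4498e-8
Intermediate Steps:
d(P) = P²*(18 - P)
1/(d(y) - 94088) = 1/((-244)²*(18 - 1*(-244)) - 94088) = 1/(59536*(18 + 244) - 94088) = 1/(59536*262 - 94088) = 1/(15598432 - 94088) = 1/15504344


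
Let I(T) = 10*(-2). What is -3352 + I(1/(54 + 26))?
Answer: -3372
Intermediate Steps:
I(T) = -20
-3352 + I(1/(54 + 26)) = -3352 - 20 = -3372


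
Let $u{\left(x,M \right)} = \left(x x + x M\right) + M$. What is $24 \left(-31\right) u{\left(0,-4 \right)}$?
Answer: $2976$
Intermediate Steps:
$u{\left(x,M \right)} = M + x^{2} + M x$ ($u{\left(x,M \right)} = \left(x^{2} + M x\right) + M = M + x^{2} + M x$)
$24 \left(-31\right) u{\left(0,-4 \right)} = 24 \left(-31\right) \left(-4 + 0^{2} - 0\right) = - 744 \left(-4 + 0 + 0\right) = \left(-744\right) \left(-4\right) = 2976$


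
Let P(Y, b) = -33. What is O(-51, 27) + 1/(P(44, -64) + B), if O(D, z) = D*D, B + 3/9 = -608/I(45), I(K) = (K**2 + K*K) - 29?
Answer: 1050594261/403924 ≈ 2601.0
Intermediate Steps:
I(K) = -29 + 2*K**2 (I(K) = (K**2 + K**2) - 29 = 2*K**2 - 29 = -29 + 2*K**2)
B = -5845/12063 (B = -1/3 - 608/(-29 + 2*45**2) = -1/3 - 608/(-29 + 2*2025) = -1/3 - 608/(-29 + 4050) = -1/3 - 608/4021 = -5845/12063 ≈ -0.48454)
O(D, z) = D**2
O(-51, 27) + 1/(P(44, -64) + B) = (-51)**2 + 1/(-33 - 5845/12063) = 2601 + 1/(-403924/12063) = 2601 - 12063/403924 = 1050594261/403924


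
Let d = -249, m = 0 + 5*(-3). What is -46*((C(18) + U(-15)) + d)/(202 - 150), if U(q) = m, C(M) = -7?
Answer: 6233/26 ≈ 239.73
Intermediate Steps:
m = -15 (m = 0 - 15 = -15)
U(q) = -15
-46*((C(18) + U(-15)) + d)/(202 - 150) = -46*((-7 - 15) - 249)/(202 - 150) = -46*(-22 - 249)/52 = -(-12466)/52 = -46*(-271/52) = 6233/26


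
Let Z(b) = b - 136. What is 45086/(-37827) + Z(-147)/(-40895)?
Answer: -1833086929/1546935165 ≈ -1.1850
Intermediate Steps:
Z(b) = -136 + b
45086/(-37827) + Z(-147)/(-40895) = 45086/(-37827) + (-136 - 147)/(-40895) = 45086*(-1/37827) - 283*(-1/40895) = -45086/37827 + 283/40895 = -1833086929/1546935165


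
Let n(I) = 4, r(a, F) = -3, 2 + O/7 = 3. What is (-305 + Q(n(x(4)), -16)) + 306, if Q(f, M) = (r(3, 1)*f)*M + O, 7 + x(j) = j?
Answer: 200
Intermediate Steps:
O = 7 (O = -14 + 7*3 = -14 + 21 = 7)
x(j) = -7 + j
Q(f, M) = 7 - 3*M*f (Q(f, M) = (-3*f)*M + 7 = -3*M*f + 7 = 7 - 3*M*f)
(-305 + Q(n(x(4)), -16)) + 306 = (-305 + (7 - 3*(-16)*4)) + 306 = (-305 + (7 + 192)) + 306 = (-305 + 199) + 306 = -106 + 306 = 200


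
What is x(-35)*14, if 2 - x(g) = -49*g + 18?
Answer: -24234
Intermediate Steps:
x(g) = -16 + 49*g (x(g) = 2 - (-49*g + 18) = 2 - (18 - 49*g) = 2 + (-18 + 49*g) = -16 + 49*g)
x(-35)*14 = (-16 + 49*(-35))*14 = (-16 - 1715)*14 = -1731*14 = -24234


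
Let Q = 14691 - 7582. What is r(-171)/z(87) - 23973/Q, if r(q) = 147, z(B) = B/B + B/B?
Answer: 997077/14218 ≈ 70.128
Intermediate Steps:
z(B) = 2 (z(B) = 1 + 1 = 2)
Q = 7109
r(-171)/z(87) - 23973/Q = 147/2 - 23973/7109 = 997077/14218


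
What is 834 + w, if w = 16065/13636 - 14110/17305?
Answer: 5625297091/6742028 ≈ 834.36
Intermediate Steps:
w = 2445739/6742028 (w = 16065*(1/13636) - 14110*1/17305 = 2295/1948 - 2822/3461 = 2445739/6742028 ≈ 0.36276)
834 + w = 834 + 2445739/6742028 = 5625297091/6742028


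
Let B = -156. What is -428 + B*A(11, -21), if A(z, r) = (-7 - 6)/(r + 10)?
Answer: -6736/11 ≈ -612.36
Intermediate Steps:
A(z, r) = -13/(10 + r)
-428 + B*A(11, -21) = -428 - (-2028)/(10 - 21) = -428 - (-2028)/(-11) = -428 - (-2028)*(-1)/11 = -428 - 156*13/11 = -428 - 2028/11 = -6736/11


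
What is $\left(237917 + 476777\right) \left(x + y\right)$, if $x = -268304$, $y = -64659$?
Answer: $-237966658322$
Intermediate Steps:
$\left(237917 + 476777\right) \left(x + y\right) = \left(237917 + 476777\right) \left(-268304 - 64659\right) = 714694 \left(-332963\right) = -237966658322$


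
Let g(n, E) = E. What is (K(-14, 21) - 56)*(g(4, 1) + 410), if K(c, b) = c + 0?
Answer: -28770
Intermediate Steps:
K(c, b) = c
(K(-14, 21) - 56)*(g(4, 1) + 410) = (-14 - 56)*(1 + 410) = -70*411 = -28770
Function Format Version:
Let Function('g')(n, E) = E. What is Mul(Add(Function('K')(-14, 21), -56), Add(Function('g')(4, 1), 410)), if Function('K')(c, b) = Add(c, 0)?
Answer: -28770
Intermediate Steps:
Function('K')(c, b) = c
Mul(Add(Function('K')(-14, 21), -56), Add(Function('g')(4, 1), 410)) = Mul(Add(-14, -56), Add(1, 410)) = Mul(-70, 411) = -28770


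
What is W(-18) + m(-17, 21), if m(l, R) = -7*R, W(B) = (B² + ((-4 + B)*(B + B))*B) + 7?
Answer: -14072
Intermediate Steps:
W(B) = 7 + B² + 2*B²*(-4 + B) (W(B) = (B² + ((-4 + B)*(2*B))*B) + 7 = (B² + (2*B*(-4 + B))*B) + 7 = (B² + 2*B²*(-4 + B)) + 7 = 7 + B² + 2*B²*(-4 + B))
W(-18) + m(-17, 21) = (7 - 7*(-18)² + 2*(-18)³) - 7*21 = (7 - 7*324 + 2*(-5832)) - 147 = (7 - 2268 - 11664) - 147 = -13925 - 147 = -14072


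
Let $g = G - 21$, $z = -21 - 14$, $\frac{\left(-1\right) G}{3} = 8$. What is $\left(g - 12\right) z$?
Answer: $1995$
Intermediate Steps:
$G = -24$ ($G = \left(-3\right) 8 = -24$)
$z = -35$
$g = -45$ ($g = -24 - 21 = -45$)
$\left(g - 12\right) z = \left(-45 - 12\right) \left(-35\right) = \left(-57\right) \left(-35\right) = 1995$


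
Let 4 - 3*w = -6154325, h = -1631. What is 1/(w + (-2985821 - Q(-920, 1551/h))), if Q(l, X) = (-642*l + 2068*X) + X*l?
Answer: -233/355074830 ≈ -6.5620e-7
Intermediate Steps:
w = 2051443 (w = 4/3 - ⅓*(-6154325) = 4/3 + 6154325/3 = 2051443)
Q(l, X) = -642*l + 2068*X + X*l
1/(w + (-2985821 - Q(-920, 1551/h))) = 1/(2051443 + (-2985821 - (-642*(-920) + 2068*(1551/(-1631)) + (1551/(-1631))*(-920)))) = 1/(2051443 + (-2985821 - (590640 + 2068*(1551*(-1/1631)) + (1551*(-1/1631))*(-920)))) = 1/(2051443 + (-2985821 - (590640 + 2068*(-1551/1631) - 1551/1631*(-920)))) = 1/(2051443 + (-2985821 - (590640 - 3207468/1631 + 1426920/1631))) = 1/(2051443 + (-2985821 - 1*137364756/233)) = 1/(2051443 + (-2985821 - 137364756/233)) = 1/(2051443 - 833061049/233) = 1/(-355074830/233) = -233/355074830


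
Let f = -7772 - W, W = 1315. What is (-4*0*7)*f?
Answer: 0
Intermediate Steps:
f = -9087 (f = -7772 - 1*1315 = -7772 - 1315 = -9087)
(-4*0*7)*f = (-4*0*7)*(-9087) = (0*7)*(-9087) = 0*(-9087) = 0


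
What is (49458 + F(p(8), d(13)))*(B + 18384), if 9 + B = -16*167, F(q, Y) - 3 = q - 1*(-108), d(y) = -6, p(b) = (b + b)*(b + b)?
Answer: 782401975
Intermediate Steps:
p(b) = 4*b**2 (p(b) = (2*b)*(2*b) = 4*b**2)
F(q, Y) = 111 + q (F(q, Y) = 3 + (q - 1*(-108)) = 3 + (q + 108) = 3 + (108 + q) = 111 + q)
B = -2681 (B = -9 - 16*167 = -9 - 2672 = -2681)
(49458 + F(p(8), d(13)))*(B + 18384) = (49458 + (111 + 4*8**2))*(-2681 + 18384) = (49458 + (111 + 4*64))*15703 = (49458 + (111 + 256))*15703 = (49458 + 367)*15703 = 49825*15703 = 782401975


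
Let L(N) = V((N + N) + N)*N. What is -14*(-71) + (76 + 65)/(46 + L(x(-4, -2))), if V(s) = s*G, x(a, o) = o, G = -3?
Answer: 10081/10 ≈ 1008.1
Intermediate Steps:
V(s) = -3*s (V(s) = s*(-3) = -3*s)
L(N) = -9*N**2 (L(N) = (-3*((N + N) + N))*N = (-3*(2*N + N))*N = (-9*N)*N = -9*N**2)
-14*(-71) + (76 + 65)/(46 + L(x(-4, -2))) = -14*(-71) + (76 + 65)/(46 - 9*(-2)**2) = 994 + 141/(46 - 9*4) = 994 + 141/(46 - 36) = 994 + 141/10 = 10081/10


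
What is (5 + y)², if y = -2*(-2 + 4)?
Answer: 1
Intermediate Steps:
y = -4 (y = -2*2 = -4)
(5 + y)² = (5 - 4)² = 1² = 1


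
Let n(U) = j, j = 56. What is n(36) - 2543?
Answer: -2487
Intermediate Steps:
n(U) = 56
n(36) - 2543 = 56 - 2543 = -2487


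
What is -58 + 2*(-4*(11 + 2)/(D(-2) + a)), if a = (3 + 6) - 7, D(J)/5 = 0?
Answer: -110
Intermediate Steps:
D(J) = 0 (D(J) = 5*0 = 0)
a = 2 (a = 9 - 7 = 2)
-58 + 2*(-4*(11 + 2)/(D(-2) + a)) = -58 + 2*(-4*(11 + 2)/(0 + 2)) = -58 + 2*(-52/2) = -58 + 2*(-4*13/2) = -58 + 2*(-26) = -58 - 52 = -110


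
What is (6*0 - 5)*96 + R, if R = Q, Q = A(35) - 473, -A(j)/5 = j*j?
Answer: -7078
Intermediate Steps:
A(j) = -5*j² (A(j) = -5*j*j = -5*j²)
Q = -6598 (Q = -5*35² - 473 = -5*1225 - 473 = -6125 - 473 = -6598)
R = -6598
(6*0 - 5)*96 + R = (6*0 - 5)*96 - 6598 = (0 - 5)*96 - 6598 = -5*96 - 6598 = -480 - 6598 = -7078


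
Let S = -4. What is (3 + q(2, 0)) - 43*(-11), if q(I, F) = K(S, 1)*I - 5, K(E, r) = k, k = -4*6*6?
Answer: 183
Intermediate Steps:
k = -144 (k = -24*6 = -144)
K(E, r) = -144
q(I, F) = -5 - 144*I (q(I, F) = -144*I - 5 = -5 - 144*I)
(3 + q(2, 0)) - 43*(-11) = (3 + (-5 - 144*2)) - 43*(-11) = (3 + (-5 - 288)) + 473 = (3 - 293) + 473 = -290 + 473 = 183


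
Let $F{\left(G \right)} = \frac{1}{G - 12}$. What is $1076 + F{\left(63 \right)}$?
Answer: $\frac{54877}{51} \approx 1076.0$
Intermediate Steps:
$F{\left(G \right)} = \frac{1}{-12 + G}$
$1076 + F{\left(63 \right)} = 1076 + \frac{1}{-12 + 63} = 1076 + \frac{1}{51} = \frac{54877}{51}$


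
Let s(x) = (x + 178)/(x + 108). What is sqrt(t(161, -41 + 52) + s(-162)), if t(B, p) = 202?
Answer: sqrt(16338)/9 ≈ 14.202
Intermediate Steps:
s(x) = (178 + x)/(108 + x)
sqrt(t(161, -41 + 52) + s(-162)) = sqrt(202 + (178 - 162)/(108 - 162)) = sqrt(202 + 16/(-54)) = sqrt(202 - 1/54*16) = sqrt(202 - 8/27) = sqrt(5446/27) = sqrt(16338)/9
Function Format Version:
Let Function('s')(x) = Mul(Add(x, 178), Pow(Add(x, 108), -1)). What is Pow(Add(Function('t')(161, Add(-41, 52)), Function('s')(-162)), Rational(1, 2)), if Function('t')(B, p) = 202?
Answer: Mul(Rational(1, 9), Pow(16338, Rational(1, 2))) ≈ 14.202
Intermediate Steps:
Function('s')(x) = Mul(Pow(Add(108, x), -1), Add(178, x)) (Function('s')(x) = Mul(Add(178, x), Pow(Add(108, x), -1)) = Mul(Pow(Add(108, x), -1), Add(178, x)))
Pow(Add(Function('t')(161, Add(-41, 52)), Function('s')(-162)), Rational(1, 2)) = Pow(Add(202, Mul(Pow(Add(108, -162), -1), Add(178, -162))), Rational(1, 2)) = Pow(Add(202, Mul(Pow(-54, -1), 16)), Rational(1, 2)) = Pow(Add(202, Mul(Rational(-1, 54), 16)), Rational(1, 2)) = Pow(Add(202, Rational(-8, 27)), Rational(1, 2)) = Pow(Rational(5446, 27), Rational(1, 2)) = Mul(Rational(1, 9), Pow(16338, Rational(1, 2)))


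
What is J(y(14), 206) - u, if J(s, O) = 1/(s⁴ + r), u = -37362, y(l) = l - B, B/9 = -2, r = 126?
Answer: 39181604125/1048702 ≈ 37362.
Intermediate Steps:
B = -18 (B = 9*(-2) = -18)
y(l) = 18 + l (y(l) = l - 1*(-18) = l + 18 = 18 + l)
J(s, O) = 1/(126 + s⁴) (J(s, O) = 1/(s⁴ + 126) = 1/(126 + s⁴))
J(y(14), 206) - u = 1/(126 + (18 + 14)⁴) - 1*(-37362) = 1/(126 + 32⁴) + 37362 = 1/(126 + 1048576) + 37362 = 1/1048702 + 37362 = 39181604125/1048702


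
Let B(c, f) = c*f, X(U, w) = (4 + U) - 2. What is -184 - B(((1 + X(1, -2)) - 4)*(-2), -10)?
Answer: -184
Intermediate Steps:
X(U, w) = 2 + U
-184 - B(((1 + X(1, -2)) - 4)*(-2), -10) = -184 - ((1 + (2 + 1)) - 4)*(-2)*(-10) = -184 - ((1 + 3) - 4)*(-2)*(-10) = -184 - (4 - 4)*(-2)*(-10) = -184 - 0*(-2)*(-10) = -184 - 0*(-10) = -184 - 1*0 = -184 + 0 = -184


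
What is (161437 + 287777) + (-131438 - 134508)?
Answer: 183268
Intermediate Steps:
(161437 + 287777) + (-131438 - 134508) = 449214 - 265946 = 183268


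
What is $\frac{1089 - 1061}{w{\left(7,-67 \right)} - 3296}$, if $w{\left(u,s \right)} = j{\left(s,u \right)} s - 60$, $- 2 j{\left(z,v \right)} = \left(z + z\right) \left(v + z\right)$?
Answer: $\frac{7}{66496} \approx 0.00010527$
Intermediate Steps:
$j{\left(z,v \right)} = - z \left(v + z\right)$ ($j{\left(z,v \right)} = - \frac{\left(z + z\right) \left(v + z\right)}{2} = - \frac{2 z \left(v + z\right)}{2} = - z \left(v + z\right)$)
$w{\left(u,s \right)} = -60 - s^{2} \left(s + u\right)$ ($w{\left(u,s \right)} = - s \left(u + s\right) s - 60 = - s \left(s + u\right) s - 60 = - s^{2} \left(s + u\right) - 60 = -60 - s^{2} \left(s + u\right)$)
$\frac{1089 - 1061}{w{\left(7,-67 \right)} - 3296} = \frac{1089 - 1061}{\left(-60 - \left(-67\right)^{2} \left(-67 + 7\right)\right) - 3296} = \frac{28}{\left(-60 - 4489 \left(-60\right)\right) - 3296} = \frac{28}{\left(-60 + 269340\right) - 3296} = \frac{28}{269280 - 3296} = \frac{28}{265984} = 28 \cdot \frac{1}{265984} = \frac{7}{66496}$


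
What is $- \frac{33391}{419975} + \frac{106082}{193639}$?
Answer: $\frac{38085988101}{81323539025} \approx 0.46833$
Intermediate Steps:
$- \frac{33391}{419975} + \frac{106082}{193639} = \frac{38085988101}{81323539025}$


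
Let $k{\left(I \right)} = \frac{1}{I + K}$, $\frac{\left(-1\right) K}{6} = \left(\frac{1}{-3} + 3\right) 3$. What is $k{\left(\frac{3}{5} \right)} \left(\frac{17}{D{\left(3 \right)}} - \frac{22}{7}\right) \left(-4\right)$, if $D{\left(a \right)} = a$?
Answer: $\frac{1060}{4977} \approx 0.21298$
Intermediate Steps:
$K = -48$ ($K = - 6 \left(\frac{1}{-3} + 3\right) 3 = - 6 \left(- \frac{1}{3} + 3\right) 3 = - 6 \cdot \frac{8}{3} \cdot 3 = \left(-6\right) 8 = -48$)
$k{\left(I \right)} = \frac{1}{-48 + I}$ ($k{\left(I \right)} = \frac{1}{I - 48} = \frac{1}{-48 + I}$)
$k{\left(\frac{3}{5} \right)} \left(\frac{17}{D{\left(3 \right)}} - \frac{22}{7}\right) \left(-4\right) = \frac{\frac{17}{3} - \frac{22}{7}}{-48 + \frac{3}{5}} \left(-4\right) = \frac{1}{- \frac{237}{5}} \cdot \frac{53}{21} \left(-4\right) = \left(- \frac{5}{237}\right) \frac{53}{21} \left(-4\right) = \left(- \frac{265}{4977}\right) \left(-4\right) = \frac{1060}{4977}$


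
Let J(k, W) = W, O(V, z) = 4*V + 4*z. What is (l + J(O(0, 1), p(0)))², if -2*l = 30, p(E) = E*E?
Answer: 225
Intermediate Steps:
p(E) = E²
l = -15 (l = -½*30 = -15)
(l + J(O(0, 1), p(0)))² = (-15 + 0²)² = (-15 + 0)² = (-15)² = 225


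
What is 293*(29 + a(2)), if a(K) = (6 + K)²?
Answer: 27249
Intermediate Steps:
293*(29 + a(2)) = 293*(29 + (6 + 2)²) = 293*(29 + 8²) = 293*(29 + 64) = 293*93 = 27249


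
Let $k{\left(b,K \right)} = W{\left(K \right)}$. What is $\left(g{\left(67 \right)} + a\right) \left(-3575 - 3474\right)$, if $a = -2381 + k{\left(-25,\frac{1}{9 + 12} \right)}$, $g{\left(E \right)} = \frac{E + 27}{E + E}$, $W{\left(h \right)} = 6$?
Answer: $\frac{1121340822}{67} \approx 1.6736 \cdot 10^{7}$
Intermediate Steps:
$g{\left(E \right)} = \frac{27 + E}{2 E}$
$k{\left(b,K \right)} = 6$
$a = -2375$ ($a = -2381 + 6 = -2375$)
$\left(g{\left(67 \right)} + a\right) \left(-3575 - 3474\right) = \left(\frac{27 + 67}{2 \cdot 67} - 2375\right) \left(-3575 - 3474\right) = \left(\frac{1}{2} \cdot \frac{1}{67} \cdot 94 - 2375\right) \left(-7049\right) = \left(\frac{47}{67} - 2375\right) \left(-7049\right) = \left(- \frac{159078}{67}\right) \left(-7049\right) = \frac{1121340822}{67}$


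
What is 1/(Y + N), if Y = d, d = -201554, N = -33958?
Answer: -1/235512 ≈ -4.2461e-6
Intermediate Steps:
Y = -201554
1/(Y + N) = 1/(-201554 - 33958) = 1/(-235512) = -1/235512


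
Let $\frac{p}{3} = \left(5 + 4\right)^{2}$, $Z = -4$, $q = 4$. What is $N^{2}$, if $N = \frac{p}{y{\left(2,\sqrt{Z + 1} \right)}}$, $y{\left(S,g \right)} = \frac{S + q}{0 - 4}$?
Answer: $26244$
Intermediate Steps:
$y{\left(S,g \right)} = -1 - \frac{S}{4}$ ($y{\left(S,g \right)} = \frac{S + 4}{0 - 4} = \frac{4 + S}{-4} = \left(4 + S\right) \left(- \frac{1}{4}\right) = -1 - \frac{S}{4}$)
$p = 243$ ($p = 3 \left(5 + 4\right)^{2} = 3 \cdot 9^{2} = 3 \cdot 81 = 243$)
$N = -162$ ($N = \frac{243}{-1 - \frac{1}{2}} = \frac{243}{- \frac{3}{2}} = 243 \left(- \frac{2}{3}\right) = -162$)
$N^{2} = \left(-162\right)^{2} = 26244$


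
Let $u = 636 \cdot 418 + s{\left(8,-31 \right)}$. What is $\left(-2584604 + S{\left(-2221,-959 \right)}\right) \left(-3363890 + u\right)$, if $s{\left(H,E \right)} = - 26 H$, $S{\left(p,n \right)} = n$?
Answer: $8010720564750$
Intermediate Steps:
$u = 265640$ ($u = 636 \cdot 418 - 208 = 265848 - 208 = 265640$)
$\left(-2584604 + S{\left(-2221,-959 \right)}\right) \left(-3363890 + u\right) = \left(-2584604 - 959\right) \left(-3363890 + 265640\right) = \left(-2585563\right) \left(-3098250\right) = 8010720564750$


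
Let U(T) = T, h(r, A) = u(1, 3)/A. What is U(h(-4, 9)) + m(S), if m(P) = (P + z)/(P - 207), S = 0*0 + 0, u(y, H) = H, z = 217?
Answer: -148/207 ≈ -0.71498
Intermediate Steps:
h(r, A) = 3/A
S = 0 (S = 0 + 0 = 0)
m(P) = (217 + P)/(-207 + P) (m(P) = (P + 217)/(P - 207) = (217 + P)/(-207 + P))
U(h(-4, 9)) + m(S) = 3/9 + (217 + 0)/(-207 + 0) = 3*(1/9) + 217/(-207) = 1/3 - 1/207*217 = 1/3 - 217/207 = -148/207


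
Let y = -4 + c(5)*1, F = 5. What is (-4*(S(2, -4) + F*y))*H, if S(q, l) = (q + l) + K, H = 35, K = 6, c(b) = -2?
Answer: 3640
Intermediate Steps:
S(q, l) = 6 + l + q (S(q, l) = (q + l) + 6 = (l + q) + 6 = 6 + l + q)
y = -6 (y = -4 - 2*1 = -4 - 2 = -6)
(-4*(S(2, -4) + F*y))*H = -4*((6 - 4 + 2) + 5*(-6))*35 = -4*(4 - 30)*35 = -4*(-26)*35 = 104*35 = 3640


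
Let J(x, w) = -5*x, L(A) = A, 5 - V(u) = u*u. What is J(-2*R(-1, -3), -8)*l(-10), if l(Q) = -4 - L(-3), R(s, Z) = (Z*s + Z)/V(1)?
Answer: 0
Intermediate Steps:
V(u) = 5 - u² (V(u) = 5 - u*u = 5 - u²)
R(s, Z) = Z/4 + Z*s/4 (R(s, Z) = (Z*s + Z)/(5 - 1*1²) = (Z + Z*s)/(5 - 1*1) = (Z + Z*s)/(5 - 1) = (Z + Z*s)/4 = (Z + Z*s)*(¼) = Z/4 + Z*s/4)
l(Q) = -1 (l(Q) = -4 - 1*(-3) = -4 + 3 = -1)
J(-2*R(-1, -3), -8)*l(-10) = -(-10)*(¼)*(-3)*(1 - 1)*(-1) = -(-10)*(¼)*(-3)*0*(-1) = -(-10)*0*(-1) = -5*0*(-1) = 0*(-1) = 0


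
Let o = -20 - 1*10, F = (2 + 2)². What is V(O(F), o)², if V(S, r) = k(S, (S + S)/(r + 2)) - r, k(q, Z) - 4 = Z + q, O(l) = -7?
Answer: 3025/4 ≈ 756.25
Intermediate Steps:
F = 16 (F = 4² = 16)
o = -30 (o = -20 - 10 = -30)
k(q, Z) = 4 + Z + q (k(q, Z) = 4 + (Z + q) = 4 + Z + q)
V(S, r) = 4 + S - r + 2*S/(2 + r) (V(S, r) = (4 + (S + S)/(r + 2) + S) - r = (4 + (2*S)/(2 + r) + S) - r = (4 + 2*S/(2 + r) + S) - r = (4 + S + 2*S/(2 + r)) - r = 4 + S - r + 2*S/(2 + r))
V(O(F), o)² = ((2*(-7) + (2 - 30)*(4 - 7 - 1*(-30)))/(2 - 30))² = ((-14 - 28*(4 - 7 + 30))/(-28))² = (-(-14 - 28*27)/28)² = (-(-14 - 756)/28)² = (-1/28*(-770))² = (55/2)² = 3025/4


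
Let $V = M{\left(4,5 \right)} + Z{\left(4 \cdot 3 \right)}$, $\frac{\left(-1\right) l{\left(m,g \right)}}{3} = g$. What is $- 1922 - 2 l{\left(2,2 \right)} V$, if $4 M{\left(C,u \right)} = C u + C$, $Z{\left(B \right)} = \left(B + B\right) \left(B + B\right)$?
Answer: $-13423248$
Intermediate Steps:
$Z{\left(B \right)} = 4 B^{2}$ ($Z{\left(B \right)} = 2 B 2 B = 4 B^{2}$)
$l{\left(m,g \right)} = - 3 g$
$M{\left(C,u \right)} = \frac{C}{4} + \frac{C u}{4}$ ($M{\left(C,u \right)} = \frac{C u + C}{4} = \frac{C + C u}{4} = \frac{C}{4} + \frac{C u}{4}$)
$V = 582$ ($V = \frac{1}{4} \cdot 4 \left(1 + 5\right) + 4 \left(4 \cdot 3\right)^{2} = \frac{1}{4} \cdot 4 \cdot 6 + 4 \cdot 12^{2} = 6 + 4 \cdot 144 = 6 + 576 = 582$)
$- 1922 - 2 l{\left(2,2 \right)} V = - 1922 - 2 \left(\left(-3\right) 2\right) 582 = - 1922 \left(-2\right) \left(-6\right) 582 = - 1922 \cdot 12 \cdot 582 = \left(-1922\right) 6984 = -13423248$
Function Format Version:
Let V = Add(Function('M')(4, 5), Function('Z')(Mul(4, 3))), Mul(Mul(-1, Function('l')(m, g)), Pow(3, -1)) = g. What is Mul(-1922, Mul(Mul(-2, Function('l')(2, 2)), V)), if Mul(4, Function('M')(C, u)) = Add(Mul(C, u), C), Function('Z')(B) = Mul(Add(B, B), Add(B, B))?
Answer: -13423248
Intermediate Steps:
Function('Z')(B) = Mul(4, Pow(B, 2)) (Function('Z')(B) = Mul(Mul(2, B), Mul(2, B)) = Mul(4, Pow(B, 2)))
Function('l')(m, g) = Mul(-3, g)
Function('M')(C, u) = Add(Mul(Rational(1, 4), C), Mul(Rational(1, 4), C, u)) (Function('M')(C, u) = Mul(Rational(1, 4), Add(Mul(C, u), C)) = Mul(Rational(1, 4), Add(C, Mul(C, u))) = Add(Mul(Rational(1, 4), C), Mul(Rational(1, 4), C, u)))
V = 582 (V = Add(Mul(Rational(1, 4), 4, Add(1, 5)), Mul(4, Pow(Mul(4, 3), 2))) = Add(Mul(Rational(1, 4), 4, 6), Mul(4, Pow(12, 2))) = Add(6, Mul(4, 144)) = Add(6, 576) = 582)
Mul(-1922, Mul(Mul(-2, Function('l')(2, 2)), V)) = Mul(-1922, Mul(Mul(-2, Mul(-3, 2)), 582)) = Mul(-1922, Mul(Mul(-2, -6), 582)) = Mul(-1922, Mul(12, 582)) = Mul(-1922, 6984) = -13423248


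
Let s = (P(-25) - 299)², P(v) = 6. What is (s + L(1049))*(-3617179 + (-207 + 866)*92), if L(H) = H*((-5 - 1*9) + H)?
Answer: -4166727115764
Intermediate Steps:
L(H) = H*(-14 + H) (L(H) = H*((-5 - 9) + H) = H*(-14 + H))
s = 85849 (s = (6 - 299)² = (-293)² = 85849)
(s + L(1049))*(-3617179 + (-207 + 866)*92) = (85849 + 1049*(-14 + 1049))*(-3617179 + (-207 + 866)*92) = (85849 + 1049*1035)*(-3617179 + 659*92) = (85849 + 1085715)*(-3617179 + 60628) = 1171564*(-3556551) = -4166727115764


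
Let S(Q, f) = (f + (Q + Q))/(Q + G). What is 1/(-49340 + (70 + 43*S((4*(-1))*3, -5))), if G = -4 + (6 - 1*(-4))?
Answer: -6/294373 ≈ -2.0382e-5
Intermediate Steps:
G = 6 (G = -4 + (6 + 4) = -4 + 10 = 6)
S(Q, f) = (f + 2*Q)/(6 + Q) (S(Q, f) = (f + (Q + Q))/(Q + 6) = (f + 2*Q)/(6 + Q))
1/(-49340 + (70 + 43*S((4*(-1))*3, -5))) = 1/(-49340 + (70 + 43*((-5 + 2*((4*(-1))*3))/(6 + (4*(-1))*3)))) = 1/(-49340 + (70 + 43*((-5 + 2*(-4*3))/(6 - 4*3)))) = 1/(-49340 + (70 + 43*((-5 + 2*(-12))/(6 - 12)))) = 1/(-49340 + (70 + 43*((-5 - 24)/(-6)))) = 1/(-49340 + (70 + 43*(-⅙*(-29)))) = 1/(-49340 + (70 + 43*(29/6))) = 1/(-49340 + (70 + 1247/6)) = 1/(-49340 + 1667/6) = 1/(-294373/6) = -6/294373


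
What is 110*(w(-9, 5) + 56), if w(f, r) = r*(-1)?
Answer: 5610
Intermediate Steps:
w(f, r) = -r
110*(w(-9, 5) + 56) = 110*(-1*5 + 56) = 110*(-5 + 56) = 110*51 = 5610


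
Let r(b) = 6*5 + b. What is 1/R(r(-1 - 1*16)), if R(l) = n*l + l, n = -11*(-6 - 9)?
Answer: 1/2158 ≈ 0.00046339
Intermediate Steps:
n = 165 (n = -11*(-15) = 165)
r(b) = 30 + b
R(l) = 166*l (R(l) = 165*l + l = 166*l)
1/R(r(-1 - 1*16)) = 1/(166*(30 + (-1 - 1*16))) = 1/(166*(30 + (-1 - 16))) = 1/(166*(30 - 17)) = 1/(166*13) = 1/2158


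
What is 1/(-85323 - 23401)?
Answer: -1/108724 ≈ -9.1976e-6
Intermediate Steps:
1/(-85323 - 23401) = 1/(-108724) = -1/108724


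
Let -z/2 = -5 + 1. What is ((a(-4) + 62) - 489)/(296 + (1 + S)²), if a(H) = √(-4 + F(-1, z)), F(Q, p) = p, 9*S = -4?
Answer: -34425/24001 ≈ -1.4343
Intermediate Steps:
S = -4/9 (S = (⅑)*(-4) = -4/9 ≈ -0.44444)
z = 8 (z = -2*(-5 + 1) = -2*(-4) = 8)
a(H) = 2 (a(H) = √(-4 + 8) = √4 = 2)
((a(-4) + 62) - 489)/(296 + (1 + S)²) = ((2 + 62) - 489)/(296 + (1 - 4/9)²) = (64 - 489)/(296 + (5/9)²) = -425/(296 + 25/81) = -425/24001/81 = -425*81/24001 = -34425/24001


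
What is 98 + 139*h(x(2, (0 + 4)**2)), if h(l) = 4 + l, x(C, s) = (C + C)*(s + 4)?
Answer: 11774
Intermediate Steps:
x(C, s) = 2*C*(4 + s) (x(C, s) = (2*C)*(4 + s) = 2*C*(4 + s))
98 + 139*h(x(2, (0 + 4)**2)) = 98 + 139*(4 + 2*2*(4 + (0 + 4)**2)) = 98 + 139*(4 + 2*2*(4 + 4**2)) = 98 + 139*(4 + 2*2*(4 + 16)) = 98 + 139*(4 + 2*2*20) = 98 + 139*(4 + 80) = 98 + 139*84 = 98 + 11676 = 11774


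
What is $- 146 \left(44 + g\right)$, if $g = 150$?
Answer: $-28324$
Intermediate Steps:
$- 146 \left(44 + g\right) = - 146 \left(44 + 150\right) = \left(-146\right) 194 = -28324$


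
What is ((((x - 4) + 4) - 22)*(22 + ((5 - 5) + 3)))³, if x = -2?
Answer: -216000000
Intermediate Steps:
((((x - 4) + 4) - 22)*(22 + ((5 - 5) + 3)))³ = ((((-2 - 4) + 4) - 22)*(22 + ((5 - 5) + 3)))³ = (((-6 + 4) - 22)*(22 + (0 + 3)))³ = ((-2 - 22)*(22 + 3))³ = (-24*25)³ = (-600)³ = -216000000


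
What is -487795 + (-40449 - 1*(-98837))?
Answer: -429407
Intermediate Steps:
-487795 + (-40449 - 1*(-98837)) = -487795 + (-40449 + 98837) = -487795 + 58388 = -429407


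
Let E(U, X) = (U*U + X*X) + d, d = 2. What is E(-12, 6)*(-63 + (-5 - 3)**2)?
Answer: 182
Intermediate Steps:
E(U, X) = 2 + U**2 + X**2 (E(U, X) = (U*U + X*X) + 2 = (U**2 + X**2) + 2 = 2 + U**2 + X**2)
E(-12, 6)*(-63 + (-5 - 3)**2) = (2 + (-12)**2 + 6**2)*(-63 + (-5 - 3)**2) = (2 + 144 + 36)*(-63 + (-8)**2) = 182*(-63 + 64) = 182*1 = 182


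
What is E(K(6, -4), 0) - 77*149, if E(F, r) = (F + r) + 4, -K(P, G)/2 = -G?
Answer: -11477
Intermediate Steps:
K(P, G) = 2*G (K(P, G) = -(-2)*G = 2*G)
E(F, r) = 4 + F + r
E(K(6, -4), 0) - 77*149 = (4 + 2*(-4) + 0) - 77*149 = (4 - 8 + 0) - 11473 = -4 - 11473 = -11477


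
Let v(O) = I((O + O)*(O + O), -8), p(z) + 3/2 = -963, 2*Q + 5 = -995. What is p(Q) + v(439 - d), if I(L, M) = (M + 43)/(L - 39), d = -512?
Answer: -199379509/206718 ≈ -964.50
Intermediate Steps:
Q = -500 (Q = -5/2 + (½)*(-995) = -5/2 - 995/2 = -500)
p(z) = -1929/2 (p(z) = -3/2 - 963 = -1929/2)
I(L, M) = (43 + M)/(-39 + L)
v(O) = 35/(-39 + 4*O²) (v(O) = (43 - 8)/(-39 + (O + O)*(O + O)) = 35/(-39 + (2*O)*(2*O)) = 35/(-39 + 4*O²))
p(Q) + v(439 - d) = -1929/2 + 35/(-39 + 4*(439 - 1*(-512))²) = -1929/2 + 35/(-39 + 4*(439 + 512)²) = -1929/2 + 35/(-39 + 4*951²) = -1929/2 + 35/(-39 + 4*904401) = -1929/2 + 35/(-39 + 3617604) = -1929/2 + 35/3617565 = -1929/2 + 35*(1/3617565) = -1929/2 + 1/103359 = -199379509/206718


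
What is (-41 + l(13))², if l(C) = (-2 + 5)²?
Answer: 1024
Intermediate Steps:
l(C) = 9 (l(C) = 3² = 9)
(-41 + l(13))² = (-41 + 9)² = (-32)² = 1024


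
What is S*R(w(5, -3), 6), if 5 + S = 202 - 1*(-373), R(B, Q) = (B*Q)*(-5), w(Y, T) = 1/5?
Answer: -3420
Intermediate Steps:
w(Y, T) = ⅕ (w(Y, T) = 1*(⅕) = ⅕)
R(B, Q) = -5*B*Q
S = 570 (S = -5 + (202 - 1*(-373)) = -5 + (202 + 373) = -5 + 575 = 570)
S*R(w(5, -3), 6) = 570*(-5*⅕*6) = 570*(-6) = -3420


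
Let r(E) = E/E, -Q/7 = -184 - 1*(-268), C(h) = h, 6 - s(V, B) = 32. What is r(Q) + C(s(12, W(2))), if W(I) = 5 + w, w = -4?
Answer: -25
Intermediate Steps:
W(I) = 1 (W(I) = 5 - 4 = 1)
s(V, B) = -26 (s(V, B) = 6 - 1*32 = 6 - 32 = -26)
Q = -588 (Q = -7*(-184 - 1*(-268)) = -7*(-184 + 268) = -7*84 = -588)
r(E) = 1
r(Q) + C(s(12, W(2))) = 1 - 26 = -25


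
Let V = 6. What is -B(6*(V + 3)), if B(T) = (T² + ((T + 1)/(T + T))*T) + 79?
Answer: -6045/2 ≈ -3022.5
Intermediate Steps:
B(T) = 159/2 + T² + T/2 (B(T) = (T² + ((1 + T)/((2*T)))*T) + 79 = (T² + ((1 + T)*(1/(2*T)))*T) + 79 = (T² + ((1 + T)/(2*T))*T) + 79 = (T² + (½ + T/2)) + 79 = (½ + T² + T/2) + 79 = 159/2 + T² + T/2)
-B(6*(V + 3)) = -(159/2 + (6*(6 + 3))² + (6*(6 + 3))/2) = -(159/2 + (6*9)² + (6*9)/2) = -(159/2 + 54² + (½)*54) = -(159/2 + 2916 + 27) = -1*6045/2 = -6045/2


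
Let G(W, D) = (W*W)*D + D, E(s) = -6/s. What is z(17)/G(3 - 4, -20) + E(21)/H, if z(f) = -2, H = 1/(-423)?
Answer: 16927/140 ≈ 120.91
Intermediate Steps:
H = -1/423 ≈ -0.0023641
G(W, D) = D + D*W² (G(W, D) = W²*D + D = D*W² + D = D + D*W²)
z(17)/G(3 - 4, -20) + E(21)/H = -2*(-1/(20*(1 + (3 - 4)²))) + (-6/21)/(-1/423) = -2*(-1/(20*(1 + (-1)²))) - 6*1/21*(-423) = -2*(-1/(20*(1 + 1))) - 2/7*(-423) = -2/((-20*2)) + 846/7 = -2/(-40) + 846/7 = -2*(-1/40) + 846/7 = 1/20 + 846/7 = 16927/140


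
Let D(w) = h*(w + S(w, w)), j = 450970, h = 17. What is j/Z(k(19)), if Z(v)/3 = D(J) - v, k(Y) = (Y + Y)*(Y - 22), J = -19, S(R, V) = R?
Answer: -225485/798 ≈ -282.56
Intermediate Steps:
k(Y) = 2*Y*(-22 + Y) (k(Y) = (2*Y)*(-22 + Y) = 2*Y*(-22 + Y))
D(w) = 34*w (D(w) = 17*(w + w) = 17*(2*w) = 34*w)
Z(v) = -1938 - 3*v (Z(v) = 3*(34*(-19) - v) = 3*(-646 - v) = -1938 - 3*v)
j/Z(k(19)) = 450970/(-1938 - 6*19*(-22 + 19)) = 450970/(-1938 - 6*19*(-3)) = 450970/(-1938 - 3*(-114)) = 450970/(-1938 + 342) = 450970/(-1596) = 450970*(-1/1596) = -225485/798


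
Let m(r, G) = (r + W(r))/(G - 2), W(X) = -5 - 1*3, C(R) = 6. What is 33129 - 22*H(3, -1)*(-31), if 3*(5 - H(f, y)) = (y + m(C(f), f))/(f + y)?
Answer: 36880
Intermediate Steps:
W(X) = -8 (W(X) = -5 - 3 = -8)
m(r, G) = (-8 + r)/(-2 + G) (m(r, G) = (r - 8)/(G - 2) = (-8 + r)/(-2 + G))
H(f, y) = 5 - (y - 2/(-2 + f))/(3*(f + y)) (H(f, y) = 5 - (y + (-8 + 6)/(-2 + f))/(3*(f + y)) = 5 - (y - 2/(-2 + f))/(3*(f + y)))
33129 - 22*H(3, -1)*(-31) = 33129 - 22*((2 + (-2 + 3)*(14*(-1) + 15*3))/(3*(-2 + 3)*(3 - 1)))*(-31) = 33129 - 22*((⅓)*(2 + 1*(-14 + 45))/(1*2))*(-31) = 33129 - 22*((⅓)*1*(½)*(2 + 1*31))*(-31) = 33129 - 22*((⅓)*1*(½)*(2 + 31))*(-31) = 33129 - 22*((⅓)*1*(½)*33)*(-31) = 33129 - 22*(11/2)*(-31) = 33129 - 121*(-31) = 33129 - 1*(-3751) = 33129 + 3751 = 36880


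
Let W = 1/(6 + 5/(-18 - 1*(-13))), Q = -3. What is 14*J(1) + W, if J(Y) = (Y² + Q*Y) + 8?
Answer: 421/5 ≈ 84.200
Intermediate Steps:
W = ⅕ (W = 1/(6 + 5/(-18 + 13)) = 1/(6 + 5/(-5)) = 1/(6 + 5*(-⅕)) = 1/(6 - 1) = 1/5 = ⅕ ≈ 0.20000)
J(Y) = 8 + Y² - 3*Y (J(Y) = (Y² - 3*Y) + 8 = 8 + Y² - 3*Y)
14*J(1) + W = 14*(8 + 1² - 3*1) + ⅕ = 14*(8 + 1 - 3) + ⅕ = 14*6 + ⅕ = 84 + ⅕ = 421/5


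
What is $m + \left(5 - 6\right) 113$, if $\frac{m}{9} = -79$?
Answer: $-824$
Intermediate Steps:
$m = -711$ ($m = 9 \left(-79\right) = -711$)
$m + \left(5 - 6\right) 113 = -711 + \left(5 - 6\right) 113 = -711 - 113 = -824$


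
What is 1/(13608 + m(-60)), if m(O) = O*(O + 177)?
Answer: 1/6588 ≈ 0.00015179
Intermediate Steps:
m(O) = O*(177 + O)
1/(13608 + m(-60)) = 1/(13608 - 60*(177 - 60)) = 1/(13608 - 60*117) = 1/(13608 - 7020) = 1/6588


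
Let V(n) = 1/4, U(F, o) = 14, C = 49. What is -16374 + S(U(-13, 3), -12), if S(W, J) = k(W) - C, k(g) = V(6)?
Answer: -65691/4 ≈ -16423.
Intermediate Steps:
V(n) = ¼
k(g) = ¼
S(W, J) = -195/4 (S(W, J) = ¼ - 1*49 = ¼ - 49 = -195/4)
-16374 + S(U(-13, 3), -12) = -16374 - 195/4 = -65691/4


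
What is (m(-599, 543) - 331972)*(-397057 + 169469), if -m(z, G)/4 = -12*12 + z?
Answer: 74876452000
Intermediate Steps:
m(z, G) = 576 - 4*z (m(z, G) = -4*(-12*12 + z) = -4*(-144 + z) = 576 - 4*z)
(m(-599, 543) - 331972)*(-397057 + 169469) = ((576 - 4*(-599)) - 331972)*(-397057 + 169469) = ((576 + 2396) - 331972)*(-227588) = (2972 - 331972)*(-227588) = -329000*(-227588) = 74876452000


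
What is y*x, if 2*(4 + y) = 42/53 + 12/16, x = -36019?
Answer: 49310011/424 ≈ 1.1630e+5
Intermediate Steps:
y = -1369/424 (y = -4 + (42/53 + 12/16)/2 = -4 + (42*(1/53) + 12*(1/16))/2 = -4 + (42/53 + ¾)/2 = -4 + (½)*(327/212) = -4 + 327/424 = -1369/424 ≈ -3.2288)
y*x = -1369/424*(-36019) = 49310011/424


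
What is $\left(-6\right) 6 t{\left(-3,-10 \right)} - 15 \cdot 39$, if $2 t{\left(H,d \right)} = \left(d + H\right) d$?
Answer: $-2925$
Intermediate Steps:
$t{\left(H,d \right)} = \frac{d \left(H + d\right)}{2}$ ($t{\left(H,d \right)} = \frac{\left(d + H\right) d}{2} = \frac{\left(H + d\right) d}{2} = \frac{d \left(H + d\right)}{2}$)
$\left(-6\right) 6 t{\left(-3,-10 \right)} - 15 \cdot 39 = \left(-6\right) 6 \cdot \frac{1}{2} \left(-10\right) \left(-3 - 10\right) - 15 \cdot 39 = - 36 \cdot \frac{1}{2} \left(-10\right) \left(-13\right) - 585 = \left(-36\right) 65 - 585 = -2340 - 585 = -2925$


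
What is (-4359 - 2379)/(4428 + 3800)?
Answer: -3369/4114 ≈ -0.81891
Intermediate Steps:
(-4359 - 2379)/(4428 + 3800) = -6738/8228 = -6738*1/8228 = -3369/4114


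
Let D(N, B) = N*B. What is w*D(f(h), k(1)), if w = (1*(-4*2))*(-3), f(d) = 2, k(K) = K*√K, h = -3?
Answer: 48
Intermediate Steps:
k(K) = K^(3/2)
D(N, B) = B*N
w = 24 (w = (1*(-8))*(-3) = -8*(-3) = 24)
w*D(f(h), k(1)) = 24*(1^(3/2)*2) = 24*(1*2) = 24*2 = 48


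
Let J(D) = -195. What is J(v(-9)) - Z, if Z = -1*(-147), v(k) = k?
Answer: -342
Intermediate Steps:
Z = 147
J(v(-9)) - Z = -195 - 1*147 = -195 - 147 = -342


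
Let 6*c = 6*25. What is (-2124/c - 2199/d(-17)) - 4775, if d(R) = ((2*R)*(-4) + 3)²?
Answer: -2347537154/483025 ≈ -4860.1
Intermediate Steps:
d(R) = (3 - 8*R)² (d(R) = (-8*R + 3)² = (3 - 8*R)²)
c = 25 (c = (6*25)/6 = (⅙)*150 = 25)
(-2124/c - 2199/d(-17)) - 4775 = (-2124/25 - 2199/(-3 + 8*(-17))²) - 4775 = (-2124*1/25 - 2199/(-3 - 136)²) - 4775 = (-2124/25 - 2199/((-139)²)) - 4775 = (-2124/25 - 2199/19321) - 4775 = -41092779/483025 - 4775 = -2347537154/483025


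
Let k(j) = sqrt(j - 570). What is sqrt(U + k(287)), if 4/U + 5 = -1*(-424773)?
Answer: sqrt(6637 + 704796304*I*sqrt(283))/26548 ≈ 2.9002 + 2.9002*I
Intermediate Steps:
U = 1/106192 (U = 4/(-5 - 1*(-424773)) = 4/(-5 + 424773) = 4/424768 = 4*(1/424768) = 1/106192 ≈ 9.4169e-6)
k(j) = sqrt(-570 + j)
sqrt(U + k(287)) = sqrt(1/106192 + sqrt(-570 + 287)) = sqrt(1/106192 + sqrt(-283)) = sqrt(1/106192 + I*sqrt(283))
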